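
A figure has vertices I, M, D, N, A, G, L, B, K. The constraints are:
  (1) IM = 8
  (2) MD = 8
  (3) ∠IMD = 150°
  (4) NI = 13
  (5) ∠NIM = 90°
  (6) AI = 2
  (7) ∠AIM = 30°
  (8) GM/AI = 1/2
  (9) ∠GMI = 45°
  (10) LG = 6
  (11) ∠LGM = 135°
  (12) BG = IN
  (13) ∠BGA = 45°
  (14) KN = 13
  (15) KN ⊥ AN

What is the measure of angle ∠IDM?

Step 1: By the law of cosines on triangle DMI: DI² = 8² + 8² − 2·8·8·cos(150°) = 238.85, so DI ≈ 15.45.
Step 2: By the inverse law of cosines on triangle IDM: cos(∠IDM) = (15.45² + 8² − 8²) / (2·15.45·8) = 238.85/247.28 = 0.9659, so ∠IDM = 15°.

Therefore, the measure of angle ∠IDM = 15°.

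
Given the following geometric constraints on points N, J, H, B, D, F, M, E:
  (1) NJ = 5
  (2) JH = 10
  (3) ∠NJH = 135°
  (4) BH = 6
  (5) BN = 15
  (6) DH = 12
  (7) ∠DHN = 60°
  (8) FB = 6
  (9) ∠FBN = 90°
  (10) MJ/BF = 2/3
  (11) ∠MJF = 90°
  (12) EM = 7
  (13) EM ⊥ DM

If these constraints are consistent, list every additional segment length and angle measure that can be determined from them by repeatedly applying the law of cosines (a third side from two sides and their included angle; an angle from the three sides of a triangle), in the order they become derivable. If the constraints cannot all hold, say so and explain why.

The constraints are consistent. Derivable facts, in order:
After 1 step:
- NF = 3·√29
- NH ≈ 13.99
After 2 steps:
- ND ≈ 13.11
- ∠BFN = 68.2°
- ∠BHN = 87.71°
- ∠BNF = 21.8°
- ∠BNH = 23.56°
- ∠HBN = 68.73°
- ∠HNJ = 30.36°
- ∠JHN = 14.64°
After 3 steps:
- ∠DNH = 52.45°
- ∠HDN = 67.55°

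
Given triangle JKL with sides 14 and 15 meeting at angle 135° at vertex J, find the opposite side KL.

When two sides and the included angle are known, the law of cosines gives the third side.
c^2 = a^2 + b^2 - 2ab cos(C) generalizes the Pythagorean theorem to non-right triangles.
Here: KL^2 = 196 + 225 - 420*(-sqrt(2)/2) = 210*sqrt(2) + 421
KL = sqrt(210*sqrt(2) + 421)

sqrt(210*sqrt(2) + 421)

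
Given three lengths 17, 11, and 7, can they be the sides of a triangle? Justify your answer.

Check all three triangle inequalities:
17 + 11 = 28 > 7 ✓
17 + 7 = 24 > 11 ✓
11 + 7 = 18 > 17 ✓
All conditions hold, so these sides form a valid triangle.

Yes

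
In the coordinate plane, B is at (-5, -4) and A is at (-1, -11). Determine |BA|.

d = sqrt((-1 - -5)^2 + (-11 - -4)^2)
d = sqrt(4^2 + -7^2)
d = sqrt(16 + 49)
d = sqrt(65)

sqrt(65)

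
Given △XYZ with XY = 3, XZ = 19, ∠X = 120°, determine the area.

When two sides and the included angle are known, the area formula is (1/2)ab sin(C).
The height from one side to the opposite vertex is 19 sin(120°) = 19*sqrt(3)/2.
Area = (1/2) * 3 * 19*sqrt(3)/2 = 57*sqrt(3)/4.

57*sqrt(3)/4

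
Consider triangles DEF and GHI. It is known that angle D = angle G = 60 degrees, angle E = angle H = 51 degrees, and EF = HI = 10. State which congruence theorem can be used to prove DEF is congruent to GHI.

The given information matches AAS: Two pairs of corresponding angles and a non-included side are equal (Angle-Angle-Side).

AAS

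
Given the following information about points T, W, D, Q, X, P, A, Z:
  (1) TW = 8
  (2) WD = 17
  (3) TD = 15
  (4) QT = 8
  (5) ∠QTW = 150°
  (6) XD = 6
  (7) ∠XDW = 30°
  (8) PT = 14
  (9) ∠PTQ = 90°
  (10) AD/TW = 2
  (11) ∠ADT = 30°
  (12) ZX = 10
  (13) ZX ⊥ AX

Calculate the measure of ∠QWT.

Step 1: By the law of cosines on triangle WTQ: WQ² = 8² + 8² − 2·8·8·cos(150°) = 238.85, so WQ ≈ 15.45.
Step 2: By the inverse law of cosines on triangle QWT: cos(∠QWT) = (15.45² + 8² − 8²) / (2·15.45·8) = 238.85/247.28 = 0.9659, so ∠QWT = 15°.

Therefore, the measure of angle ∠QWT = 15°.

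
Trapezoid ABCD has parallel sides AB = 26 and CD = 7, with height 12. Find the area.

A trapezoid's area equals the midsegment times the height.
The midsegment is (26 + 7) / 2 = 33/2.
Area = 33/2 * 12 = 198.

198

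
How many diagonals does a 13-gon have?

Total line segments between 13 vertices = C(13,2) = 78.
Subtract the 13 sides: 78 - 13 = 65 diagonals.

65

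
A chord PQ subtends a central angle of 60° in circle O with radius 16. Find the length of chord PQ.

Drop a perpendicular from the center to the chord, bisecting both the chord and the central angle.
Each half-chord = r sin(θ/2) = 16 sin(30°).
The full chord = 2 × 16 × sin(30°) = 16.

16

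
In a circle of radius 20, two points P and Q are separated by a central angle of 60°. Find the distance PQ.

Chord length = 2r sin(θ/2)
= 2 × 20 × sin(60°/2)
= 2 × 20 × sin(30°)
= 20

20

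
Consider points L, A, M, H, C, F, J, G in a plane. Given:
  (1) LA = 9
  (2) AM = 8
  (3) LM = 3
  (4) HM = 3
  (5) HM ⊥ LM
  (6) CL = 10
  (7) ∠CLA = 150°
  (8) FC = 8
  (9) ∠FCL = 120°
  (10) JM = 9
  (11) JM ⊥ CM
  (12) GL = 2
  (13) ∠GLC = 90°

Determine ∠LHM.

Step 1: By the law of cosines on triangle HML: HL² = 3² + 3² − 2·3·3·cos(90°) = 18, so HL = 3·√2.
Step 2: By the inverse law of cosines on triangle LHM: cos(∠LHM) = ((3·√2)² + 3² − 3²) / (2·3·√2·3) = 18/25.46 = 0.7071, so ∠LHM = 45°.

Therefore, the measure of angle ∠LHM = 45°.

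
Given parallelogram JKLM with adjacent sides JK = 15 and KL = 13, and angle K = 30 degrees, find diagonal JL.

Law of cosines: d^2 = 15^2 + 13^2 - 2(15)(13)cos(30°) = 394 - 195*sqrt(3), so d = sqrt(394 - 195*sqrt(3)).

sqrt(394 - 195*sqrt(3))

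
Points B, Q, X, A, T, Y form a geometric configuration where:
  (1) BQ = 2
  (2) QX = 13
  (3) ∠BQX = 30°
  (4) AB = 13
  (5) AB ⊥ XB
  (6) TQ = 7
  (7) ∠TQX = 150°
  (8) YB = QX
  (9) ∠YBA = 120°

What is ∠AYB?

From the given relations: YB = QX = 13.
Step 1: By the law of cosines on triangle YBA: YA² = 13² + 13² − 2·13·13·cos(120°) = 507, so YA = 13·√3.
Step 2: By the inverse law of cosines on triangle AYB: cos(∠AYB) = ((13·√3)² + 13² − 13²) / (2·13·√3·13) = 507/585.43 = 0.866, so ∠AYB = 30°.

Therefore, the measure of angle ∠AYB = 30°.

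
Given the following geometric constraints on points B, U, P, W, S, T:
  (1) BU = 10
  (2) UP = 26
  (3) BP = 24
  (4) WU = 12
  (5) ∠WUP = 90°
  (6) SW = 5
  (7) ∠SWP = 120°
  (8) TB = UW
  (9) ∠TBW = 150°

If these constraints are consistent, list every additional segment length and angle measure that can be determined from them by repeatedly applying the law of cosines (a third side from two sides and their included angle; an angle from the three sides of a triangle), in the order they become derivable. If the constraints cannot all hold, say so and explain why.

The constraints are consistent. Derivable facts, in order:
After 1 step:
- PW ≈ 28.64
- ∠BPU = 22.62°
- ∠BUP = 67.38°
- ∠PBU = 90°
After 2 steps:
- PS ≈ 31.44
- ∠PWU = 65.22°
- ∠UPW = 24.78°
After 3 steps:
- ∠PSW = 52.08°
- ∠SPW = 7.92°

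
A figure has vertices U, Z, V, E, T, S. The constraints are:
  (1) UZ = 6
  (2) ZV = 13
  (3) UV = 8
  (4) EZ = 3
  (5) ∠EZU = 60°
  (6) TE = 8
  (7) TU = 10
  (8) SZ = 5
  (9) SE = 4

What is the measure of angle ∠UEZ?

Step 1: By the law of cosines on triangle EZU: EU² = 3² + 6² − 2·3·6·cos(60°) = 27, so EU = 3·√3.
Step 2: By the inverse law of cosines on triangle UEZ: cos(∠UEZ) = ((3·√3)² + 3² − 6²) / (2·3·√3·3) = 0/31.18 = 0, so ∠UEZ = 90°.

Therefore, the measure of angle ∠UEZ = 90°.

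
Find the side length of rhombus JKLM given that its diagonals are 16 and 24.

The diagonals of a rhombus bisect each other at right angles.
Half-diagonals: 16/2 = 8 and 24/2 = 12
side = sqrt(8^2 + 12^2)
side = sqrt(64 + 144)
side = sqrt(208) = 4*sqrt(13)

4*sqrt(13)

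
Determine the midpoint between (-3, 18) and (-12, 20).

The midpoint is the average of the coordinates:
x: (-3 + -12)/2 = -15/2
y: (18 + 20)/2 = 19
Midpoint = (-15/2, 19)

(-15/2, 19)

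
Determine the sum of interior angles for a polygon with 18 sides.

The sum of interior angles of an n-sided polygon is (n - 2) * 180.
For n = 18: (18 - 2) * 180 = 16 * 180 = 2880 degrees.

2880 degrees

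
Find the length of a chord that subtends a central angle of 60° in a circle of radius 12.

Chord = 2(12) sin(30°) = 12

12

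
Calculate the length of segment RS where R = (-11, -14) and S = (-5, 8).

d = sqrt((-5 - -11)^2 + (8 - -14)^2)
d = sqrt(6^2 + 22^2)
d = sqrt(36 + 484)
d = sqrt(520) = 2*sqrt(130)

2*sqrt(130)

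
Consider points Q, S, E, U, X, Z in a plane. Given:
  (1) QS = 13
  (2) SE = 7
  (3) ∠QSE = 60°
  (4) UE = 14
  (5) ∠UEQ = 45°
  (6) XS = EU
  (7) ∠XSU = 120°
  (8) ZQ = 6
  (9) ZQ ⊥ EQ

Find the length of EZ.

Step 1: By the law of cosines on triangle ESQ: EQ² = 7² + 13² − 2·7·13·cos(60°) = 127, so EQ = √127.
Step 2: By the law of cosines on triangle EQZ: EZ² = √127² + 6² − 2·√127·6·cos(90°) = 163, so EZ = √163.

Therefore, the length of EZ = √163.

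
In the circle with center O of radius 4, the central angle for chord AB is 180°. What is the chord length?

Chord length = 2r sin(θ/2)
= 2 × 4 × sin(180°/2)
= 2 × 4 × sin(90°)
= 8

8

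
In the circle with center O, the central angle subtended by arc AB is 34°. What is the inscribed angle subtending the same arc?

An inscribed angle intercepts an arc from a point on the circle, while the central angle intercepts the same arc from the center.
The inscribed angle is always half the central angle: 34° / 2 = 17°.

17°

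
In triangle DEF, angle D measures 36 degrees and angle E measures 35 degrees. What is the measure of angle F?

Let angle F = x. Then 36 + 35 + x = 180.
x = 180 - 71 = 109 degrees.

109 degrees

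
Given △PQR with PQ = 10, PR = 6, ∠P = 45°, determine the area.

Area = (1/2) * PQ * PR * sin(P)
Area = (1/2) * 10 * 6 * sin(45°)
Area = (1/2) * 10 * 6 * sqrt(2)/2
Area = 15*sqrt(2)

15*sqrt(2)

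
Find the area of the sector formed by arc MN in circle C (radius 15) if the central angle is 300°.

Sector area = πr² × θ/360
= π × 15² × 5/6
= π × 225 × 5/6
= 375*pi/2

375*pi/2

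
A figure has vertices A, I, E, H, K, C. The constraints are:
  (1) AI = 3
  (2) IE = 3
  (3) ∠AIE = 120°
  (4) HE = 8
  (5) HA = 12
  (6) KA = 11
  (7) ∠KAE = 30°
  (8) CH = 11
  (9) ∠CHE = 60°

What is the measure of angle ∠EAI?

Step 1: By the law of cosines on triangle AIE: AE² = 3² + 3² − 2·3·3·cos(120°) = 27, so AE = 3·√3.
Step 2: By the inverse law of cosines on triangle EAI: cos(∠EAI) = ((3·√3)² + 3² − 3²) / (2·3·√3·3) = 27/31.18 = 0.866, so ∠EAI = 30°.

Therefore, the measure of angle ∠EAI = 30°.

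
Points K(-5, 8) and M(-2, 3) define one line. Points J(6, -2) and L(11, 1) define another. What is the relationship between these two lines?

Slope of line 1: m1 = (3 - 8)/(-2 - -5) = -5/3 = -5/3
Slope of line 2: m2 = (1 - -2)/(11 - 6) = 3/5 = 3/5
m1 * m2 = -1, so perpendicular.

Perpendicular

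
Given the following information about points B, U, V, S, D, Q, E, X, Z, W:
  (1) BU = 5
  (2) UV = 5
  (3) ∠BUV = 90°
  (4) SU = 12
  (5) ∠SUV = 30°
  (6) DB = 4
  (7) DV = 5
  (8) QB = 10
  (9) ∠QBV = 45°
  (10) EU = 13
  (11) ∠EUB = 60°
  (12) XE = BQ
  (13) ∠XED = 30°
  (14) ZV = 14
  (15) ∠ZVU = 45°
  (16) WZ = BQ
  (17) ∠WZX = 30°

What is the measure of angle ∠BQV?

Step 1: By the law of cosines on triangle BUV: BV² = 5² + 5² − 2·5·5·cos(90°) = 50, so BV = 5·√2.
Step 2: By the law of cosines on triangle QBV: QV² = 10² + (5·√2)² − 2·10·5·√2·cos(45°) = 50, so QV = 5·√2.
Step 3: By the inverse law of cosines on triangle BQV: cos(∠BQV) = (10² + (5·√2)² − (5·√2)²) / (2·10·5·√2) = 100/141.42 = 0.7071, so ∠BQV = 45°.

Therefore, the measure of angle ∠BQV = 45°.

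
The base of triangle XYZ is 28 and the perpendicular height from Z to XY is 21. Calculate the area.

Area = (1/2)(28)(21) = 294

294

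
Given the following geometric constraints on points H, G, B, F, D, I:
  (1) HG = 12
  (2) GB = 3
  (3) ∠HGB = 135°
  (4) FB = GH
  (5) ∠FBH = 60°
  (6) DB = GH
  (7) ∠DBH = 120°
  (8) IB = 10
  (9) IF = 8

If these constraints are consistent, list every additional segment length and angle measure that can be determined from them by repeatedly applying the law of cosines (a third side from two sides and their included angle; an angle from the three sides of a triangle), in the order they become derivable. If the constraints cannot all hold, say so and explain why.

The constraints are consistent. Derivable facts, in order:
After 1 step:
- HB ≈ 14.28
- ∠BFI = 55.77°
- ∠BIF = 82.82°
- ∠FBI = 41.41°
After 2 steps:
- HD ≈ 22.79
- HF ≈ 13.29
- ∠BHG = 8.54°
- ∠GBH = 36.46°
After 3 steps:
- ∠BDH = 32.87°
- ∠BFH = 68.55°
- ∠BHD = 27.13°
- ∠BHF = 51.45°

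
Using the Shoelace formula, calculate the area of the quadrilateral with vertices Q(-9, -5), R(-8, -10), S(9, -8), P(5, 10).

The Shoelace formula works by pairing each vertex with the next (cycling back to the first).
For each pair, compute x_i*y_(i+1) - x_(i+1)*y_i:
  (-9*-10 - -8*-5) = 50
  (-8*-8 - 9*-10) = 154
  (9*10 - 5*-8) = 130
  (5*-5 - -9*10) = 65
Taking half the absolute value of the total: Area = (1/2)(399) = 399/2.

399/2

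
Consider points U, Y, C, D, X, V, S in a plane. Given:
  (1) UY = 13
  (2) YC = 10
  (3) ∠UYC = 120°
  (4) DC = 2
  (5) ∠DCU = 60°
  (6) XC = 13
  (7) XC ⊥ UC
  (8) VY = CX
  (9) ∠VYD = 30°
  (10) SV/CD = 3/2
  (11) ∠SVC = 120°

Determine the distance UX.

Step 1: By the law of cosines on triangle UYC: UC² = 13² + 10² − 2·13·10·cos(120°) = 399, so UC ≈ 19.97.
Step 2: By the law of cosines on triangle UCX: UX² = 19.97² + 13² − 2·19.97·13·cos(90°) = 568, so UX = 2·√142.

Therefore, the length of UX = 2·√142.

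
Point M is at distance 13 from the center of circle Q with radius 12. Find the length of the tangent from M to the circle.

tangent = √(d² - r²) = √(13² - 12²) = √(169 - 144) = √25 = 5

5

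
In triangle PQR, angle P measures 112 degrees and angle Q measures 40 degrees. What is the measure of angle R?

Let angle R = x. Then 112 + 40 + x = 180.
x = 180 - 152 = 28 degrees.

28 degrees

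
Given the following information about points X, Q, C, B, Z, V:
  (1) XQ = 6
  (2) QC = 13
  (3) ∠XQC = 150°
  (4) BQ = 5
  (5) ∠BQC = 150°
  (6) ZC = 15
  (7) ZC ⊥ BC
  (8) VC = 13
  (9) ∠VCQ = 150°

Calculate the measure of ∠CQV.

Step 1: By the law of cosines on triangle QCV: QV² = 13² + 13² − 2·13·13·cos(150°) = 630.72, so QV ≈ 25.11.
Step 2: By the inverse law of cosines on triangle CQV: cos(∠CQV) = (13² + 25.11² − 13²) / (2·13·25.11) = 630.72/652.97 = 0.9659, so ∠CQV = 15°.

Therefore, the measure of angle ∠CQV = 15°.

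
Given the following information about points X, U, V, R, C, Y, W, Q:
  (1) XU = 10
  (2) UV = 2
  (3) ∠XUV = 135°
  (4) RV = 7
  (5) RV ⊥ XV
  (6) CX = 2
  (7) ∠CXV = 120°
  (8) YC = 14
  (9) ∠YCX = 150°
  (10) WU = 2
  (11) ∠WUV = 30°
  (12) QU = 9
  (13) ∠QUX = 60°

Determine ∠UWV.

Step 1: By the law of cosines on triangle WUV: WV² = 2² + 2² − 2·2·2·cos(30°) = 1.07, so WV ≈ 1.04.
Step 2: By the inverse law of cosines on triangle UWV: cos(∠UWV) = (2² + 1.04² − 2²) / (2·2·1.04) = 1.07/4.14 = 0.2588, so ∠UWV = 75°.

Therefore, the measure of angle ∠UWV = 75°.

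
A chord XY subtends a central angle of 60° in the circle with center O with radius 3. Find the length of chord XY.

Chord length = 2r sin(θ/2)
= 2 × 3 × sin(60°/2)
= 2 × 3 × sin(30°)
= 3

3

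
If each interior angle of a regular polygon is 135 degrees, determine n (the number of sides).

Exterior angle = 180 - 135 = 45. n = 360 / 45 = 8.

8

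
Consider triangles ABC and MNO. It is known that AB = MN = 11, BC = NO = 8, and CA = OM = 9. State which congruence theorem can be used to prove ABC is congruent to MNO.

Consider the given information: AB = MN = 11, BC = NO = 8, and CA = OM = 9
This is not ASA or AAS: ASA requires two angles and the side between them. AAS requires two angles and a non-included side.
The correct criterion is SSS. All three pairs of corresponding sides are equal (Side-Side-Side).

SSS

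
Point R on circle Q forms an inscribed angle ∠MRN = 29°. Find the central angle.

Central angle = 2 × 29° = 58° (inscribed angle theorem).

58°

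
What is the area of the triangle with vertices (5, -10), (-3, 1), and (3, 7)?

Using the Shoelace formula for a triangle:
Area = (1/2)|x0(y1 - y2) + x1(y2 - y0) + x2(y0 - y1)|
Area = (1/2)|5(1 - 7) + -3(7 - -10) + 3(-10 - 1)|
Area = (1/2)|-30 + -51 + -33|
Area = (1/2)|-114|
Area = (1/2)(114)
Area = 57

57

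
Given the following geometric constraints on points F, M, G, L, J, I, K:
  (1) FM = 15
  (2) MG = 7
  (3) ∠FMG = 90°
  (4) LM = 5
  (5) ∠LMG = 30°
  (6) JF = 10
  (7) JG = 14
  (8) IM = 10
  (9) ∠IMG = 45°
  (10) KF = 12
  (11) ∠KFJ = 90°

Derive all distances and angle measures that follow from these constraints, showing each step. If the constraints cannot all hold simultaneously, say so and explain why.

The constraints are consistent.

Step 1: From FM = 15, MG = 7, and ∠FMG = 90°, by the law of cosines:
  FG² = FM² + MG² - 2·FM·MG·cos(90°) = 225 + 49 - 0 = 274
  FG ≈ 16.55

Step 2: From GM = 7, ML = 5, and ∠GML = 30°, by the law of cosines:
  GL² = GM² + ML² - 2·GM·ML·cos(30°) = 49 + 25 - 60.62 = 13.38
  GL ≈ 3.66

Step 3: From GM = 7, MI = 10, and ∠GMI = 45°, by the law of cosines:
  GI² = GM² + MI² - 2·GM·MI·cos(45°) = 49 + 100 - 98.99 = 50.01
  GI ≈ 7.07

Step 4: From JF = 10, FK = 12, and ∠JFK = 90°, by the law of cosines:
  JK² = JF² + FK² - 2·JF·FK·cos(90°) = 100 + 144 - 0 = 244
  JK = 2·√61

Step 5: From FG = 16.55, FJ = 10, GJ = 14, by the inverse law of cosines:
  cos(∠GFJ) = (FG² + FJ² - GJ²) / (2·FG·FJ)
  ∠GFJ = 57.47°

Step 6: From FG = 16.55, FM = 15, GM = 7, by the inverse law of cosines:
  cos(∠GFM) = (FG² + FM² - GM²) / (2·FG·FM)
  ∠GFM = 25.02°

Step 7: From GF = 16.55, GJ = 14, FJ = 10, by the inverse law of cosines:
  cos(∠FGJ) = (GF² + GJ² - FJ²) / (2·GF·GJ)
  ∠FGJ = 37.03°

Step 8: From GF = 16.55, GM = 7, FM = 15, by the inverse law of cosines:
  cos(∠FGM) = (GF² + GM² - FM²) / (2·GF·GM)
  ∠FGM = 64.98°

Step 9: From GI = 7.07, GM = 7, IM = 10, by the inverse law of cosines:
  cos(∠IGM) = (GI² + GM² - IM²) / (2·GI·GM)
  ∠IGM = 90.58°

Step 10: From GL = 3.66, GM = 7, LM = 5, by the inverse law of cosines:
  cos(∠LGM) = (GL² + GM² - LM²) / (2·GL·GM)
  ∠LGM = 43.12°

Step 11: From LG = 3.66, LM = 5, GM = 7, by the inverse law of cosines:
  cos(∠GLM) = (LG² + LM² - GM²) / (2·LG·LM)
  ∠GLM = 106.88°

Step 12: From JF = 10, JG = 14, FG = 16.55, by the inverse law of cosines:
  cos(∠FJG) = (JF² + JG² - FG²) / (2·JF·JG)
  ∠FJG = 85.49°

Step 13: From JF = 10, JK = 2·√61, FK = 12, by the inverse law of cosines:
  cos(∠FJK) = (JF² + JK² - FK²) / (2·JF·JK)
  ∠FJK = 50.19°

Step 14: From IG = 7.07, IM = 10, GM = 7, by the inverse law of cosines:
  cos(∠GIM) = (IG² + IM² - GM²) / (2·IG·IM)
  ∠GIM = 44.42°

Step 15: From KF = 12, KJ = 2·√61, FJ = 10, by the inverse law of cosines:
  cos(∠FKJ) = (KF² + KJ² - FJ²) / (2·KF·KJ)
  ∠FKJ = 39.81°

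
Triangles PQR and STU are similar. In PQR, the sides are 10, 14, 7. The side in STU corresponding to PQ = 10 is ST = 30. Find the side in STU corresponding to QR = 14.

Similar triangles have proportional sides. Setting up the proportion:
ST / PQ = TU / QR
30 / 10 = TU / 14
TU = 14 * 30 / 10 = 42.

42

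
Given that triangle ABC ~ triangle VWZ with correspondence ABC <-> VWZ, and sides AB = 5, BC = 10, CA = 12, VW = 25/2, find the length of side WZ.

Similar triangles have proportional sides. Setting up the proportion:
VW / AB = WZ / BC
25/2 / 5 = WZ / 10
WZ = 10 * 25/2 / 5 = 25.

25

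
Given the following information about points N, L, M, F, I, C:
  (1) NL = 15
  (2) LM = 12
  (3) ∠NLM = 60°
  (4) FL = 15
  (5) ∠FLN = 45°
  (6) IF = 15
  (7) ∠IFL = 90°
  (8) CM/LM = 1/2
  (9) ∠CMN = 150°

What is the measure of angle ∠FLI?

Step 1: By the law of cosines on triangle LFI: LI² = 15² + 15² − 2·15·15·cos(90°) = 450, so LI = 15·√2.
Step 2: By the inverse law of cosines on triangle FLI: cos(∠FLI) = (15² + (15·√2)² − 15²) / (2·15·15·√2) = 450/636.4 = 0.7071, so ∠FLI = 45°.

Therefore, the measure of angle ∠FLI = 45°.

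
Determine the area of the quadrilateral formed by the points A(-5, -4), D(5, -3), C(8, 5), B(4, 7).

Using the Shoelace formula for a quadrilateral (vertices in order):
Area = (1/2)|sum of (x_i * y_(i+1) - x_(i+1) * y_i)|
Terms: (-5*-3 - 5*-4) = 35, (5*5 - 8*-3) = 49, (8*7 - 4*5) = 36, (4*-4 - -5*7) = 19
Sum = 139
Area = (1/2)(139) = 139/2

139/2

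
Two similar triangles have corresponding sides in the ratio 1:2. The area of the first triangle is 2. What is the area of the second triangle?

The ratio of areas of similar triangles = (side ratio)^2.
Side ratio = 1:2, so area ratio = 1:4.
Area of the second triangle / Area of the first triangle = 4/1
Area of the second triangle = 2 * 4/1 = 8

8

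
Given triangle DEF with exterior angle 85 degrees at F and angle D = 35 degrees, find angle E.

angle E = 85 - 35 = 50 degrees (exterior angle theorem).

50 degrees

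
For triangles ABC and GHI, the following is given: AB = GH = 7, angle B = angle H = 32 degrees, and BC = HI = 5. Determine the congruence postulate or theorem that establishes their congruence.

Consider the given information: AB = GH = 7, angle B = angle H = 32 degrees, and BC = HI = 5
This is not SSS or AAS: SSS requires all three pairs of sides, but we don't have that. AAS requires two angles and a non-included side.
The correct criterion is SAS. Two pairs of corresponding sides and the included angle are equal (Side-Angle-Side).

SAS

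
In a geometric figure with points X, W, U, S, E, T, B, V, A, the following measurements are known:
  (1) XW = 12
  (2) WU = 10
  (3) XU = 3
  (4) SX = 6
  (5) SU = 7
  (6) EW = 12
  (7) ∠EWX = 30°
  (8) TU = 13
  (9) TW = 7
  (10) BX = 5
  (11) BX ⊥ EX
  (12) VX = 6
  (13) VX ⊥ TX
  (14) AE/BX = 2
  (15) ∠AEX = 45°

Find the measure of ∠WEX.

Step 1: By the law of cosines on triangle EWX: EX² = 12² + 12² − 2·12·12·cos(30°) = 38.58, so EX ≈ 6.21.
Step 2: By the inverse law of cosines on triangle WEX: cos(∠WEX) = (12² + 6.21² − 12²) / (2·12·6.21) = 38.58/149.08 = 0.2588, so ∠WEX = 75°.

Therefore, the measure of angle ∠WEX = 75°.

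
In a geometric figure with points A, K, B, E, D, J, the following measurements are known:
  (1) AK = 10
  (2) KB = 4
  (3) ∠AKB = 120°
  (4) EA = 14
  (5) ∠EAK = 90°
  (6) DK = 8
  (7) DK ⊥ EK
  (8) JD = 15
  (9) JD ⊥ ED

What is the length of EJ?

Step 1: By the law of cosines on triangle EAK: EK² = 14² + 10² − 2·14·10·cos(90°) = 296, so EK = 2·√74.
Step 2: By the law of cosines on triangle EKD: ED² = (2·√74)² + 8² − 2·2·√74·8·cos(90°) = 360, so ED = 6·√10.
Step 3: By the law of cosines on triangle EDJ: EJ² = (6·√10)² + 15² − 2·6·√10·15·cos(90°) = 585, so EJ = 3·√65.

Therefore, the length of EJ = 3·√65.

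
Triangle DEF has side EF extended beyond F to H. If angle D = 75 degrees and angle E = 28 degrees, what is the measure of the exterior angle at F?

By the exterior angle theorem, an exterior angle of a triangle equals the sum of the two remote interior angles.
Exterior angle = angle D + angle E
Exterior angle = 75 + 28 = 103 degrees

103 degrees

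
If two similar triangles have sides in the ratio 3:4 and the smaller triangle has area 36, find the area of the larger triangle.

Area ratio = (3/4)^2 = 9/16. Area of the larger triangle = 36 * 16/9 = 64.

64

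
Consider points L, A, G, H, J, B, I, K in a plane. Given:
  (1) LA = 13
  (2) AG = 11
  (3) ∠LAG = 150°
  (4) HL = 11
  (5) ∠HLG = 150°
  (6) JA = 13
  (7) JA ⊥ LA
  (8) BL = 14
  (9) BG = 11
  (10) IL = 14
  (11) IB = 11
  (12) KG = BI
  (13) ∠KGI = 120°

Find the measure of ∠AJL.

Step 1: By the law of cosines on triangle JAL: JL² = 13² + 13² − 2·13·13·cos(90°) = 338, so JL = 13·√2.
Step 2: By the inverse law of cosines on triangle AJL: cos(∠AJL) = (13² + (13·√2)² − 13²) / (2·13·13·√2) = 338/478 = 0.7071, so ∠AJL = 45°.

Therefore, the measure of angle ∠AJL = 45°.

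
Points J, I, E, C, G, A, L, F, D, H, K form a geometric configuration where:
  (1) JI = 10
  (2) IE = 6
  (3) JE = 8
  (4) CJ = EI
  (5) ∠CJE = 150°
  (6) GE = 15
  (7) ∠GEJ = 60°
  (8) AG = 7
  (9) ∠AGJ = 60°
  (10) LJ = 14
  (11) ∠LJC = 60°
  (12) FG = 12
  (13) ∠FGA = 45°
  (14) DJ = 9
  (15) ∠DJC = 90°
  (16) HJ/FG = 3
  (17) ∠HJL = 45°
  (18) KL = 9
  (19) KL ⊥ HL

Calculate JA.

Step 1: By the law of cosines on triangle JEG: JG² = 8² + 15² − 2·8·15·cos(60°) = 169, so JG = 13.
Step 2: By the law of cosines on triangle JGA: JA² = 13² + 7² − 2·13·7·cos(60°) = 127, so JA = √127.

Therefore, the length of JA = √127.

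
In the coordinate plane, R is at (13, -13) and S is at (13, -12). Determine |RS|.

d = sqrt((13 - 13)^2 + (-12 - -13)^2)
d = sqrt(0^2 + 1^2)
d = sqrt(0 + 1)
d = sqrt(1) = 1

1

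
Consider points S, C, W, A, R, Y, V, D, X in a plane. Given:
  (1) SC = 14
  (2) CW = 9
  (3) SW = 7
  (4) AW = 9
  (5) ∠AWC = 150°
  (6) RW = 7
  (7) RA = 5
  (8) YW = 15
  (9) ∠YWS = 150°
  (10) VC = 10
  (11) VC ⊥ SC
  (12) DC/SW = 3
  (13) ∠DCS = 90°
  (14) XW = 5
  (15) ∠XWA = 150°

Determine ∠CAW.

Step 1: By the law of cosines on triangle AWC: AC² = 9² + 9² − 2·9·9·cos(150°) = 302.3, so AC ≈ 17.39.
Step 2: By the inverse law of cosines on triangle CAW: cos(∠CAW) = (17.39² + 9² − 9²) / (2·17.39·9) = 302.3/312.96 = 0.9659, so ∠CAW = 15°.

Therefore, the measure of angle ∠CAW = 15°.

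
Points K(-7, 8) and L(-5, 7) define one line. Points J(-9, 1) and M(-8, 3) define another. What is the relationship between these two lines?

Slope of line 1: m1 = (7 - 8)/(-5 - -7) = -1/2 = -1/2
Slope of line 2: m2 = (3 - 1)/(-8 - -9) = 2/1 = 2
Two lines are perpendicular when the product of their slopes is -1 (negative reciprocals).
m1 * m2 = (-1/2) * (2) = -1, confirming perpendicularity.

Perpendicular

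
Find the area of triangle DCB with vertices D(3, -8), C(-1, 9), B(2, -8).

The Shoelace formula computes the area from vertex coordinates by summing cross products.
For vertices (3,-8), (-1,9), (2,-8):
Signed sum = 3*9 - -1*-8 + -1*-8 - 2*9 + 2*-8 - 3*-8
= 19 + -10 + 8 = 17
Area = (1/2)|17| = 17/2.

17/2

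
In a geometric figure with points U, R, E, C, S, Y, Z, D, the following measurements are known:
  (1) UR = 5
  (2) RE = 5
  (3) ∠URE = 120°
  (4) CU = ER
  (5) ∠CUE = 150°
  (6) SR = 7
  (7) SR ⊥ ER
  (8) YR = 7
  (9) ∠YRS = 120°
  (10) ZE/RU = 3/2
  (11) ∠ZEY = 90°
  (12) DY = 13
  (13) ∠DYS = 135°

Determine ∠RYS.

Step 1: By the law of cosines on triangle YRS: YS² = 7² + 7² − 2·7·7·cos(120°) = 147, so YS = 7·√3.
Step 2: By the inverse law of cosines on triangle RYS: cos(∠RYS) = (7² + (7·√3)² − 7²) / (2·7·7·√3) = 147/169.74 = 0.866, so ∠RYS = 30°.

Therefore, the measure of angle ∠RYS = 30°.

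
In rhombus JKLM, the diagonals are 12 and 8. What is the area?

Area of a rhombus = (d1 * d2) / 2
Area = (12 * 8) / 2
Area = 96 / 2
Area = 48

48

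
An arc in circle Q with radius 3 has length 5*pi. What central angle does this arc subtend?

θ = 360 × 5*pi / (2π × 3) = 300° (rearranging arc length formula).

300°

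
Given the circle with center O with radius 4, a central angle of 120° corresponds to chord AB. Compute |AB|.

Chord = 2(4) sin(60°) = 4*sqrt(3)

4*sqrt(3)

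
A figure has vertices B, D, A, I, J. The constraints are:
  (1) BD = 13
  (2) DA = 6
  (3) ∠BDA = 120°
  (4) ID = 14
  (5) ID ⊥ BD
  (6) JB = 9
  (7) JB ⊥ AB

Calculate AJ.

Step 1: By the law of cosines on triangle BDA: BA² = 13² + 6² − 2·13·6·cos(120°) = 283, so BA ≈ 16.82.
Step 2: By the law of cosines on triangle ABJ: AJ² = 16.82² + 9² − 2·16.82·9·cos(90°) = 364, so AJ = 2·√91.

Therefore, the length of AJ = 2·√91.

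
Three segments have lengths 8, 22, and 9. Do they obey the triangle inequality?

Check the triangle inequality: 8 + 9 = 17 ≤ 22.
Since the sum of two sides does not exceed the third, no triangle can be formed.

No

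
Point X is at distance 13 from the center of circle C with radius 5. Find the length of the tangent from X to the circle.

Let T be the point of tangency. Then CT ⊥ XT (radius ⊥ tangent).
In right triangle CTX: CX² = CT² + XT²
13² = 5² + XT²
XT² = 144, XT = 12

12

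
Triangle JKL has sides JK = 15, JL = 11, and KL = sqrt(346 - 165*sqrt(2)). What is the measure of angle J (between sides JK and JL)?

cos(J) = (15² + 11² - (sqrt(346 - 165*sqrt(2)))²) / (2 × 15 × 11) = sqrt(2)/2, so J = arccos(sqrt(2)/2) = 45°.

45°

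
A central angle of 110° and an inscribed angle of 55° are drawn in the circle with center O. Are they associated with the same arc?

By the inscribed angle theorem, if both angles subtend the same arc, the inscribed angle must be half the central angle.
Half of 110° = 55°, which equals the given inscribed angle of 55°.
Therefore, yes, they correspond to the same arc.

Yes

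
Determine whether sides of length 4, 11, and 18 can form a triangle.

No.
The triangle inequality is violated: 4 + 11 = 15 ≤ 18.
These lengths cannot form a triangle.

No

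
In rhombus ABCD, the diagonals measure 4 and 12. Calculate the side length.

The diagonals of a rhombus bisect each other at right angles.
Half-diagonals: 4/2 = 2 and 12/2 = 6
side = sqrt(2^2 + 6^2)
side = sqrt(4 + 36)
side = sqrt(40) = 2*sqrt(10)

2*sqrt(10)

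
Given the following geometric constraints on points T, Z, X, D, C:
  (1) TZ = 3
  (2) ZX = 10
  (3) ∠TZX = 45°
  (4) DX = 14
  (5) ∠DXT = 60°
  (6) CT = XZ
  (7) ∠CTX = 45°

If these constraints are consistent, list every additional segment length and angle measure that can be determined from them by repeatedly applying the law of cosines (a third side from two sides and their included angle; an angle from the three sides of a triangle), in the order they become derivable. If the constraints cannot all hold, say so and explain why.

The constraints are consistent. Derivable facts, in order:
After 1 step:
- TX ≈ 8.16
After 2 steps:
- TD ≈ 12.18
- XC ≈ 7.15
- ∠TXZ = 15.07°
- ∠XTZ = 119.93°
After 3 steps:
- ∠CXT = 81.25°
- ∠DTX = 84.54°
- ∠TCX = 53.75°
- ∠TDX = 35.46°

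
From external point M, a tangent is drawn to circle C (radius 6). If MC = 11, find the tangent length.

Let T be the point of tangency. Then CT ⊥ MT (radius ⊥ tangent).
In right triangle CTM: CM² = CT² + MT²
11² = 6² + MT²
MT² = 85, MT = sqrt(85)

sqrt(85)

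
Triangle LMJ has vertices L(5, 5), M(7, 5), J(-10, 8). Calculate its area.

Shoelace: Area = (1/2)|5(5-8) + 7(8-5) + -10(5-5)| = (1/2)(6) = 3

3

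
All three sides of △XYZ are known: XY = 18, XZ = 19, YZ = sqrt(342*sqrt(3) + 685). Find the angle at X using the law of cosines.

By the inverse law of cosines: cos(X) = (XY² + XZ² - YZ²) / (2 × XY × XZ)
cos(X) = (18² + 19² - (sqrt(342*sqrt(3) + 685))²) / (2 × 18 × 19)
cos(X) = (324 + 361 - (342*sqrt(3) + 685)) / 684
cos(X) = -sqrt(3)/2
X = arccos(-sqrt(3)/2) = 150°

150°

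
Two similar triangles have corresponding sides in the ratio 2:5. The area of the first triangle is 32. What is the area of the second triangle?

For similar figures, the area ratio equals the square of the side ratio.
Side ratio (the first triangle to the second triangle) = 2:5, so area ratio = 2^2:5^2 = 4:25.
If the area of the first triangle is 32, then the area of the second triangle = 32 * (25/4) = 200.

200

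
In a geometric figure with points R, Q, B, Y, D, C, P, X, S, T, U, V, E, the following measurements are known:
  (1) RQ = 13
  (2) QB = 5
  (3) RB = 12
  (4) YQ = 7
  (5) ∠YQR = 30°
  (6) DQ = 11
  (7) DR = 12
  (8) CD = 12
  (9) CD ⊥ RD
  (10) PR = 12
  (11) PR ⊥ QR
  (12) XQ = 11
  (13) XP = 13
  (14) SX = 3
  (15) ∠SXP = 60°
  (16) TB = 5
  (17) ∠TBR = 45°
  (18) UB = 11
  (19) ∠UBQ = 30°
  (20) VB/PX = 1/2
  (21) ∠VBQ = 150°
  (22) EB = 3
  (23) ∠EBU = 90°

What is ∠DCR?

Step 1: By the law of cosines on triangle CDR: CR² = 12² + 12² − 2·12·12·cos(90°) = 288, so CR = 12·√2.
Step 2: By the inverse law of cosines on triangle DCR: cos(∠DCR) = (12² + (12·√2)² − 12²) / (2·12·12·√2) = 288/407.29 = 0.7071, so ∠DCR = 45°.

Therefore, the measure of angle ∠DCR = 45°.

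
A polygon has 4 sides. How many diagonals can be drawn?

Total line segments between 4 vertices = C(4,2) = 6.
Subtract the 4 sides: 6 - 4 = 2 diagonals.

2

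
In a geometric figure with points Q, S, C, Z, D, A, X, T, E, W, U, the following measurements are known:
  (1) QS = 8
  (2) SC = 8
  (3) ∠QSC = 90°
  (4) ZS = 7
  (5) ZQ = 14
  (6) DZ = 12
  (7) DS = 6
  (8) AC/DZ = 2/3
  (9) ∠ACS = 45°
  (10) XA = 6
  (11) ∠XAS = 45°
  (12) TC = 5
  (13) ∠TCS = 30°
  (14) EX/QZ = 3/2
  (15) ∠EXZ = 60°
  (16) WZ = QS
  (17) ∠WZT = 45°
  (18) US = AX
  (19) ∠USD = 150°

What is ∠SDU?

From the given relations: US = AX = 6.
Step 1: By the law of cosines on triangle DSU: DU² = 6² + 6² − 2·6·6·cos(150°) = 134.35, so DU ≈ 11.59.
Step 2: By the inverse law of cosines on triangle SDU: cos(∠SDU) = (6² + 11.59² − 6²) / (2·6·11.59) = 134.35/139.09 = 0.9659, so ∠SDU = 15°.

Therefore, the measure of angle ∠SDU = 15°.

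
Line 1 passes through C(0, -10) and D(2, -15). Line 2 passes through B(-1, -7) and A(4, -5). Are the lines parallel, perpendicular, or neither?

Slope of line 1: m1 = (-15 - -10)/(2 - 0) = -5/2 = -5/2
Slope of line 2: m2 = (-5 - -7)/(4 - -1) = 2/5 = 2/5
Two lines are perpendicular when the product of their slopes is -1 (negative reciprocals).
m1 * m2 = (-5/2) * (2/5) = -1, confirming perpendicularity.

Perpendicular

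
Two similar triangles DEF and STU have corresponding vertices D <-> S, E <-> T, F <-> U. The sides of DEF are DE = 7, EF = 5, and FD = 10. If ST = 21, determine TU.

Since the triangles are similar, the ratio of corresponding sides is constant.
Scale factor k = ST / DE = 21 / 7 = 3
TU = k * EF = 3 * 5 = 15

15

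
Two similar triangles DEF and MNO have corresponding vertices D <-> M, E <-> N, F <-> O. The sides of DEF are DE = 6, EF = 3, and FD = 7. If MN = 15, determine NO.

k = 15/6 = 5/2. NO = 5/2 * 3 = 15/2.

15/2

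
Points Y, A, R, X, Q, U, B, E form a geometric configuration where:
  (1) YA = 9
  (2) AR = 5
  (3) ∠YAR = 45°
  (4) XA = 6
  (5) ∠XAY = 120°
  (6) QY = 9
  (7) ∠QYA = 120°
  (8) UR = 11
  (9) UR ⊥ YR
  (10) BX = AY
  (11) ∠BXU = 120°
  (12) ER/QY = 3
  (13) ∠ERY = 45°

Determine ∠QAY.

Step 1: By the law of cosines on triangle AYQ: AQ² = 9² + 9² − 2·9·9·cos(120°) = 243, so AQ = 9·√3.
Step 2: By the inverse law of cosines on triangle QAY: cos(∠QAY) = ((9·√3)² + 9² − 9²) / (2·9·√3·9) = 243/280.59 = 0.866, so ∠QAY = 30°.

Therefore, the measure of angle ∠QAY = 30°.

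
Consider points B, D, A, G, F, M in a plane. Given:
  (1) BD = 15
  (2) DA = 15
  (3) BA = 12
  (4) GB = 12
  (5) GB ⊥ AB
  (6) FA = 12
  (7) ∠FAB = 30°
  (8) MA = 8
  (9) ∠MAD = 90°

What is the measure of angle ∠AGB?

Step 1: By the law of cosines on triangle GBA: GA² = 12² + 12² − 2·12·12·cos(90°) = 288, so GA = 12·√2.
Step 2: By the inverse law of cosines on triangle AGB: cos(∠AGB) = ((12·√2)² + 12² − 12²) / (2·12·√2·12) = 288/407.29 = 0.7071, so ∠AGB = 45°.

Therefore, the measure of angle ∠AGB = 45°.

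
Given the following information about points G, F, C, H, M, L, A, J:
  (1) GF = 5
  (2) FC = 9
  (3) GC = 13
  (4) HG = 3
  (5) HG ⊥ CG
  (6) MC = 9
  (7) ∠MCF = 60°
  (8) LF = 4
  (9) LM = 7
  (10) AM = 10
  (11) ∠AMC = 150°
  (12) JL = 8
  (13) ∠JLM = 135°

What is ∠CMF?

Step 1: By the law of cosines on triangle MCF: MF² = 9² + 9² − 2·9·9·cos(60°) = 81, so MF = 9.
Step 2: By the inverse law of cosines on triangle CMF: cos(∠CMF) = (9² + 9² − 9²) / (2·9·9) = 81/162 = 0.5, so ∠CMF = 60°.

Therefore, the measure of angle ∠CMF = 60°.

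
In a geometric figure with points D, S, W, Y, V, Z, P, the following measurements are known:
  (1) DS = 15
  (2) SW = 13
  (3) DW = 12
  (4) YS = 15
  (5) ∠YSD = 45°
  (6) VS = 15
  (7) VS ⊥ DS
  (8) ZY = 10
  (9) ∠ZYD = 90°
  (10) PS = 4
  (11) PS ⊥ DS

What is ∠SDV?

Step 1: By the law of cosines on triangle DSV: DV² = 15² + 15² − 2·15·15·cos(90°) = 450, so DV = 15·√2.
Step 2: By the inverse law of cosines on triangle SDV: cos(∠SDV) = (15² + (15·√2)² − 15²) / (2·15·15·√2) = 450/636.4 = 0.7071, so ∠SDV = 45°.

Therefore, the measure of angle ∠SDV = 45°.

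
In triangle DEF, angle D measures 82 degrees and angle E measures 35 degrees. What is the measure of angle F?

angle F = 180 - 82 - 35 = 63 degrees.

63 degrees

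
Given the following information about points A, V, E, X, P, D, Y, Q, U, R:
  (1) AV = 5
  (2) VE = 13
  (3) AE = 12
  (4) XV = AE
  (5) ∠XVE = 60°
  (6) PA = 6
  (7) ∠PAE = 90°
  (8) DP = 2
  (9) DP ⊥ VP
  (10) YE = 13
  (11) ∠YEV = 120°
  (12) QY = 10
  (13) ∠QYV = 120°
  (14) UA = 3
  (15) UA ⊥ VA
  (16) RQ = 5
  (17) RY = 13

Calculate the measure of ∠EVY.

Step 1: By the law of cosines on triangle VEY: VY² = 13² + 13² − 2·13·13·cos(120°) = 507, so VY = 13·√3.
Step 2: By the inverse law of cosines on triangle EVY: cos(∠EVY) = (13² + (13·√3)² − 13²) / (2·13·13·√3) = 507/585.43 = 0.866, so ∠EVY = 30°.

Therefore, the measure of angle ∠EVY = 30°.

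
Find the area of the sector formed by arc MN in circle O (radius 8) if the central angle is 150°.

Sector area = πr² × θ/360
= π × 8² × 5/12
= π × 64 × 5/12
= 80*pi/3

80*pi/3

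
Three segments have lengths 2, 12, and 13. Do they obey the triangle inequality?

Yes.
The triangle inequality requires that the sum of any two sides exceeds the third.
Here 2 + 12 = 14 > 13, so the condition is met.

Yes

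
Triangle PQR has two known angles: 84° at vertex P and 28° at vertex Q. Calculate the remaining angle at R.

angle R = 180 - 84 - 28 = 68 degrees.

68 degrees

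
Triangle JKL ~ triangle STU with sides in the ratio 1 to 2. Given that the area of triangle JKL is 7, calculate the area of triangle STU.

Area ratio = (1/2)^2 = 1/4. Area of STU = 7 * 4/1 = 28.

28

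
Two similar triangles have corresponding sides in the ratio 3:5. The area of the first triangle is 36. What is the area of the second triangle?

Area ratio = (3/5)^2 = 9/25. Area of the second triangle = 36 * 25/9 = 100.

100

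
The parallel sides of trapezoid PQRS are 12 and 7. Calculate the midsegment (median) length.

The midsegment of a trapezoid = (base1 + base2) / 2
midsegment = (12 + 7) / 2
midsegment = 19 / 2
midsegment = 19/2

19/2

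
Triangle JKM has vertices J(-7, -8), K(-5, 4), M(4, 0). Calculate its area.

The Shoelace formula computes the area from vertex coordinates by summing cross products.
For vertices (-7,-8), (-5,4), (4,0):
Signed sum = -7*4 - -5*-8 + -5*0 - 4*4 + 4*-8 - -7*0
= -68 + -16 + -32 = -116
Area = (1/2)|-116| = 58.

58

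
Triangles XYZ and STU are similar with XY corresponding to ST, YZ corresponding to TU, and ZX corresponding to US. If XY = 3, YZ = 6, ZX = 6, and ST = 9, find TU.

k = 9/3 = 3. TU = 3 * 6 = 18.

18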